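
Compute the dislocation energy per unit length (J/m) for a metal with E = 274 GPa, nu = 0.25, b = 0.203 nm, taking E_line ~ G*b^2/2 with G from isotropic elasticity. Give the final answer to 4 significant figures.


Step 1: G = E / (2*(1+nu))
G = 274 / (2*(1+0.25)) = 109.6 GPa = 1.096e+11 Pa
Step 2: E_line = G*b^2/2
b = 0.203 nm = 2.03e-10 m
E_line = 0.5 * 1.096e+11 * (2.03e-10)^2 = 2.258e-09 J/m


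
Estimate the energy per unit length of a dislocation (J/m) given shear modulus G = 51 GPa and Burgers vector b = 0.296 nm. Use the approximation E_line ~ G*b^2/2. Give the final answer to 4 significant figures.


E = G*b^2/2
b = 0.296 nm = 2.96e-10 m
G = 51 GPa = 5.1e+10 Pa
E = 0.5 * 5.1e+10 * (2.96e-10)^2
E = 2.234e-09 J/m


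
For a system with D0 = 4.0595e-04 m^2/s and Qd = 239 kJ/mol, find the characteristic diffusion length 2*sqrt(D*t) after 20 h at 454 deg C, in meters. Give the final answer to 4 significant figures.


Step 1: D = D0 * exp(-Qd/(R*T))
T = 727.15 K
D = 4.0595e-04 * exp(-239e3 / (8.314 * 727.15)) = 2.75009e-21 m^2/s
Step 2: L = 2*sqrt(D*t)
t = 20 h = 72000 s
L = 2*sqrt(2.75009e-21 * 72000) = 2.814e-08 m


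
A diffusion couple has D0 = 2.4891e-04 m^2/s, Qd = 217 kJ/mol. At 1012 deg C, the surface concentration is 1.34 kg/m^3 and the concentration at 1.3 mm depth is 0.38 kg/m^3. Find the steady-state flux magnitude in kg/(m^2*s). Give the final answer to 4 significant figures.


Step 1: D = D0 * exp(-Qd/(R*T))
T = 1012 + 273.15 = 1285.15 K
D = 2.4891e-04 * exp(-217e3 / (8.314 * 1285.15)) = 3.76536e-13 m^2/s
Step 2: J = D * (C1 - C2) / dx
J = 3.76536e-13 * (1.34 - 0.38) / 1.3e-03
J = 2.781e-10 kg/(m^2*s)


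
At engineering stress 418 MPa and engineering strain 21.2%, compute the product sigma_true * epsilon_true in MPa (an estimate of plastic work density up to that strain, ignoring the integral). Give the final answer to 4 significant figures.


sigma_true = sigma_eng * (1 + epsilon_eng)
sigma_true = 418 * (1 + 0.212) = 506.616 MPa
epsilon_true = ln(1 + epsilon_eng)
epsilon_true = ln(1 + 0.212) = 0.192272
sigma_true * epsilon_true = 506.616 * 0.192272 = 97.41 MPa


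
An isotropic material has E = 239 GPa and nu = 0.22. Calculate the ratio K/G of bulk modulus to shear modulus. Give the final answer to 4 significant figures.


G = E / (2*(1+nu))
G = 239 / (2*(1+0.22)) = 97.9508 GPa
K = E / (3*(1-2*nu))
K = 239 / (3*(1-2*0.22)) = 142.262 GPa
K/G = 142.262 / 97.9508 = 1.452


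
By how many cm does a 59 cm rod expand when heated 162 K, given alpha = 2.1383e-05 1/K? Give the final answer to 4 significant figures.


dL = L0 * alpha * dT
dL = 59 * 2.1383e-05 * 162
dL = 0.2044 cm


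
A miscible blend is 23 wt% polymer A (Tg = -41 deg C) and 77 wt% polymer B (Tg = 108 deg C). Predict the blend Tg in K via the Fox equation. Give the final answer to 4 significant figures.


1/Tg = w1/Tg1 + w2/Tg2 (in Kelvin)
Tg1 = 232.15 K, Tg2 = 381.15 K
1/Tg = 0.23/232.15 + 0.77/381.15
Tg = 332.1 K


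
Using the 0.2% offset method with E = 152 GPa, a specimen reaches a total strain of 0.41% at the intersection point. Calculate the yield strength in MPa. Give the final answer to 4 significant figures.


Offset strain = 0.002
Elastic strain at yield = total_strain - offset = 4.1e-03 - 0.002 = 2.1e-03
sigma_y = E * elastic_strain = 152000 * 2.1e-03
sigma_y = 319.2 MPa


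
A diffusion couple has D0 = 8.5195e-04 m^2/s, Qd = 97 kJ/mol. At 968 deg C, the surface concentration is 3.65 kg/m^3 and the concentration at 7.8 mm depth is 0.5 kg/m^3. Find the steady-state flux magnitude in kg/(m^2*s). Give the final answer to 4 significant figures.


Step 1: D = D0 * exp(-Qd/(R*T))
T = 968 + 273.15 = 1241.15 K
D = 8.5195e-04 * exp(-97e3 / (8.314 * 1241.15)) = 7.04621e-08 m^2/s
Step 2: J = D * (C1 - C2) / dx
J = 7.04621e-08 * (3.65 - 0.5) / 7.8e-03
J = 2.846e-05 kg/(m^2*s)


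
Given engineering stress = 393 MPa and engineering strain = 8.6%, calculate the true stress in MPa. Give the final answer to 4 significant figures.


sigma_true = sigma_eng * (1 + epsilon_eng)
sigma_true = 393 * (1 + 0.086)
sigma_true = 426.8 MPa


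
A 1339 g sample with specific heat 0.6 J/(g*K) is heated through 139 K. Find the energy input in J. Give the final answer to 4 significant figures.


Q = m * cp * dT
Q = 1339 * 0.6 * 139
Q = 111700 J


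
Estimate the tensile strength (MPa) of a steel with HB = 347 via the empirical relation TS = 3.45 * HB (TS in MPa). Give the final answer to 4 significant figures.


TS (MPa) = 3.45 * HB
TS = 3.45 * 347
TS = 1197 MPa


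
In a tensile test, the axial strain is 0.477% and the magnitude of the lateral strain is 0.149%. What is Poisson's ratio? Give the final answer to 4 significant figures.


nu = -epsilon_lat / epsilon_axial
Lateral strain is contraction (negative), so using magnitudes:
nu = 0.149 / 0.477
nu = 0.3124


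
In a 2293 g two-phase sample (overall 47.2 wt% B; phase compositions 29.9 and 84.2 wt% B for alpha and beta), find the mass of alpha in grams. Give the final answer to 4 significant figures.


f_alpha = (C_beta - C0) / (C_beta - C_alpha)
f_alpha = (84.2 - 47.2) / (84.2 - 29.9) = 0.6814
m_alpha = f_alpha * m_total = 0.6814 * 2293 = 1562 g


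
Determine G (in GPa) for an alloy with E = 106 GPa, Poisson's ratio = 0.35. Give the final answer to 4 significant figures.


G = E / (2*(1+nu))
G = 106 / (2*(1+0.35))
G = 39.26 GPa


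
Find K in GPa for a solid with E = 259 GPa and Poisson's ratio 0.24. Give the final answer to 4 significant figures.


K = E / (3*(1-2*nu))
K = 259 / (3*(1-2*0.24))
K = 166 GPa


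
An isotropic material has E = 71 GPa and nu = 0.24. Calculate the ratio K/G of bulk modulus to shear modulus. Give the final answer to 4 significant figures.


G = E / (2*(1+nu))
G = 71 / (2*(1+0.24)) = 28.629 GPa
K = E / (3*(1-2*nu))
K = 71 / (3*(1-2*0.24)) = 45.5128 GPa
K/G = 45.5128 / 28.629 = 1.59


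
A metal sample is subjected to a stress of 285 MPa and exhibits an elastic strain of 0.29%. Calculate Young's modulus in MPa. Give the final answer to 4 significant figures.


E = sigma / epsilon
epsilon = 0.29% = 2.9e-03
E = 285 / 2.9e-03
E = 98280 MPa


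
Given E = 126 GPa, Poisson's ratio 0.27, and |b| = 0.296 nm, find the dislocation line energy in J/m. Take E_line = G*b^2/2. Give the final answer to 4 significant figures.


Step 1: G = E / (2*(1+nu))
G = 126 / (2*(1+0.27)) = 49.6063 GPa = 4.96063e+10 Pa
Step 2: E_line = G*b^2/2
b = 0.296 nm = 2.96e-10 m
E_line = 0.5 * 4.96063e+10 * (2.96e-10)^2 = 2.173e-09 J/m


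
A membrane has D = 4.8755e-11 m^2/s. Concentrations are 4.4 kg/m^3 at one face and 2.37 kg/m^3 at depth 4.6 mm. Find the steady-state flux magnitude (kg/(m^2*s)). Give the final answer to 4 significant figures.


J = -D * (dC/dx) = D * (C1 - C2) / dx
J = 4.8755e-11 * (4.4 - 2.37) / 4.6e-03
J = 2.152e-08 kg/(m^2*s)


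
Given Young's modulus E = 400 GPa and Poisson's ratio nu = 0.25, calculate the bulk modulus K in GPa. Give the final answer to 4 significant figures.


K = E / (3*(1-2*nu))
K = 400 / (3*(1-2*0.25))
K = 266.7 GPa


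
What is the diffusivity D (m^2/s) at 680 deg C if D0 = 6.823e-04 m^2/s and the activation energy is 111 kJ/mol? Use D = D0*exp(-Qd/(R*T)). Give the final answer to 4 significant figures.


D = D0 * exp(-Qd / (R*T))
T = 953.15 K
D = 6.823e-04 * exp(-111e3 / (8.314 * 953.15))
D = 5.633e-10 m^2/s


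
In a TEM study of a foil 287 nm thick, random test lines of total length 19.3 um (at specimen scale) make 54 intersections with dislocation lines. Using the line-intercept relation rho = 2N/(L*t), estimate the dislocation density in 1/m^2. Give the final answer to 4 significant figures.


rho = 2N / (L * t)
L = 19.3 um = 1.93e-05 m, t = 287 nm = 2.87e-07 m
rho = 2 * 54 / (1.93e-05 * 2.87e-07)
rho = 1.95e+13 1/m^2


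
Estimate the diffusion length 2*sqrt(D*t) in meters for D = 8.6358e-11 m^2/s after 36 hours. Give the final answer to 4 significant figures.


t = 36 hr = 129600 s
Diffusion length = 2*sqrt(D*t)
= 2*sqrt(8.6358e-11 * 129600)
= 6.691e-03 m


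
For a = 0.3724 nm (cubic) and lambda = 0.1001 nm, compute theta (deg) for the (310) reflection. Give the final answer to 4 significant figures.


d = a / sqrt(h^2+k^2+l^2)
d = 0.3724 / sqrt(10) = 0.117763 nm
lambda = 2*d*sin(theta)  =>  sin(theta) = lambda / (2*d)
sin(theta) = 0.1001 / (2 * 0.117763) = 0.425005
theta = 25.15 deg


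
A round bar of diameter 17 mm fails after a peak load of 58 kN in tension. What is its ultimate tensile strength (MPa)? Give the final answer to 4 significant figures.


A0 = pi*(d/2)^2 = pi*(17/2)^2 = 226.98 mm^2
UTS = F_max / A0 = 58*1000 / 226.98
UTS = 255.5 MPa


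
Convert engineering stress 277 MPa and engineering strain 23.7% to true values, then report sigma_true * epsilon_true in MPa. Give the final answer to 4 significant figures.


sigma_true = sigma_eng * (1 + epsilon_eng)
sigma_true = 277 * (1 + 0.237) = 342.649 MPa
epsilon_true = ln(1 + epsilon_eng)
epsilon_true = ln(1 + 0.237) = 0.212689
sigma_true * epsilon_true = 342.649 * 0.212689 = 72.88 MPa


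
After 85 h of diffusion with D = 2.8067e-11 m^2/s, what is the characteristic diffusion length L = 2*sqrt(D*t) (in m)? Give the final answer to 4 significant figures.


t = 85 hr = 306000 s
Diffusion length = 2*sqrt(D*t)
= 2*sqrt(2.8067e-11 * 306000)
= 5.861e-03 m


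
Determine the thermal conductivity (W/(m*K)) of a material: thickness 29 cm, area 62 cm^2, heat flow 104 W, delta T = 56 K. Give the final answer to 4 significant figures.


k = Q*L / (A*dT)
L = 0.29 m, A = 6.2e-03 m^2
k = 104 * 0.29 / (6.2e-03 * 56)
k = 86.87 W/(m*K)


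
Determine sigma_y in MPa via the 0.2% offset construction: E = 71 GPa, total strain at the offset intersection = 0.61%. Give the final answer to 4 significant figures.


Offset strain = 0.002
Elastic strain at yield = total_strain - offset = 6.1e-03 - 0.002 = 4.1e-03
sigma_y = E * elastic_strain = 71000 * 4.1e-03
sigma_y = 291.1 MPa


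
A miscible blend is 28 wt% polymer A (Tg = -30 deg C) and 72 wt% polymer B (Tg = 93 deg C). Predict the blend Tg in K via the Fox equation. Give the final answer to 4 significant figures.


1/Tg = w1/Tg1 + w2/Tg2 (in Kelvin)
Tg1 = 243.15 K, Tg2 = 366.15 K
1/Tg = 0.28/243.15 + 0.72/366.15
Tg = 320.7 K


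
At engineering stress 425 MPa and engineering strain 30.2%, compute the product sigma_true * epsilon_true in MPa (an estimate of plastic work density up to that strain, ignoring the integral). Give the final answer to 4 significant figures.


sigma_true = sigma_eng * (1 + epsilon_eng)
sigma_true = 425 * (1 + 0.302) = 553.35 MPa
epsilon_true = ln(1 + epsilon_eng)
epsilon_true = ln(1 + 0.302) = 0.263902
sigma_true * epsilon_true = 553.35 * 0.263902 = 146 MPa


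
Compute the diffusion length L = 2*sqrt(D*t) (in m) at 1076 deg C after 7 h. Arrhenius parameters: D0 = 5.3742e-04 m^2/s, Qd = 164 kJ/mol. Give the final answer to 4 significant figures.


Step 1: D = D0 * exp(-Qd/(R*T))
T = 1349.15 K
D = 5.3742e-04 * exp(-164e3 / (8.314 * 1349.15)) = 2.40185e-10 m^2/s
Step 2: L = 2*sqrt(D*t)
t = 7 h = 25200 s
L = 2*sqrt(2.40185e-10 * 25200) = 4.92e-03 m


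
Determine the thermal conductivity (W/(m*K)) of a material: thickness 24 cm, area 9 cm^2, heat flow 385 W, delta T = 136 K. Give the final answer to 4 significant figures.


k = Q*L / (A*dT)
L = 0.24 m, A = 9e-04 m^2
k = 385 * 0.24 / (9e-04 * 136)
k = 754.9 W/(m*K)


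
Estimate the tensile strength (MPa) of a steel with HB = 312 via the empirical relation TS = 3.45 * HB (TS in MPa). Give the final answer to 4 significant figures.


TS (MPa) = 3.45 * HB
TS = 3.45 * 312
TS = 1076 MPa


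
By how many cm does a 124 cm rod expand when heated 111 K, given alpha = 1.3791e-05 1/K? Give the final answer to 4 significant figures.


dL = L0 * alpha * dT
dL = 124 * 1.3791e-05 * 111
dL = 0.1898 cm


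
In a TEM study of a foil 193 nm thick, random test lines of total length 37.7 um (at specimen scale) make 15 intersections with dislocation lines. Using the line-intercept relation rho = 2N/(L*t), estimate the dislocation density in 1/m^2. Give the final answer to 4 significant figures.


rho = 2N / (L * t)
L = 37.7 um = 3.77e-05 m, t = 193 nm = 1.93e-07 m
rho = 2 * 15 / (3.77e-05 * 1.93e-07)
rho = 4.123e+12 1/m^2


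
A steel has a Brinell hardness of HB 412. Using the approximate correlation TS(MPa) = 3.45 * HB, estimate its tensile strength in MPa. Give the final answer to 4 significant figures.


TS (MPa) = 3.45 * HB
TS = 3.45 * 412
TS = 1421 MPa


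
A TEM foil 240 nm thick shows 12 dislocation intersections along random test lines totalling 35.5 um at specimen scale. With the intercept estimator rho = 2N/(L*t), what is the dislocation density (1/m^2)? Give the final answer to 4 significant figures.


rho = 2N / (L * t)
L = 35.5 um = 3.55e-05 m, t = 240 nm = 2.4e-07 m
rho = 2 * 12 / (3.55e-05 * 2.4e-07)
rho = 2.817e+12 1/m^2


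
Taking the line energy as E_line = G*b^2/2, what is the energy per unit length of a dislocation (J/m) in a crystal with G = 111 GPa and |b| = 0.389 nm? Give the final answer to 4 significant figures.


E = G*b^2/2
b = 0.389 nm = 3.89e-10 m
G = 111 GPa = 1.11e+11 Pa
E = 0.5 * 1.11e+11 * (3.89e-10)^2
E = 8.398e-09 J/m


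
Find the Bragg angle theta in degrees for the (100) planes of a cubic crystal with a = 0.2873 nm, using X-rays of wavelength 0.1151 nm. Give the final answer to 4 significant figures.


d = a / sqrt(h^2+k^2+l^2)
d = 0.2873 / sqrt(1) = 0.2873 nm
lambda = 2*d*sin(theta)  =>  sin(theta) = lambda / (2*d)
sin(theta) = 0.1151 / (2 * 0.2873) = 0.200313
theta = 11.56 deg


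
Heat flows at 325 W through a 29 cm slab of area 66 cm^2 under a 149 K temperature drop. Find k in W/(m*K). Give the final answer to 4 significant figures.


k = Q*L / (A*dT)
L = 0.29 m, A = 6.6e-03 m^2
k = 325 * 0.29 / (6.6e-03 * 149)
k = 95.84 W/(m*K)


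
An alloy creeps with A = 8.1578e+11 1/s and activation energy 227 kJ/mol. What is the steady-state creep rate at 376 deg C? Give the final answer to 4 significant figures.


rate = A * exp(-Q / (R*T))
T = 376 + 273.15 = 649.15 K
rate = 8.1578e+11 * exp(-227e3 / (8.314 * 649.15))
rate = 4.417e-07 1/s


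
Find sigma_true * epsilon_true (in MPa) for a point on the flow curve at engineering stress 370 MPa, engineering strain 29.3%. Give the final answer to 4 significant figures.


sigma_true = sigma_eng * (1 + epsilon_eng)
sigma_true = 370 * (1 + 0.293) = 478.41 MPa
epsilon_true = ln(1 + epsilon_eng)
epsilon_true = ln(1 + 0.293) = 0.256965
sigma_true * epsilon_true = 478.41 * 0.256965 = 122.9 MPa


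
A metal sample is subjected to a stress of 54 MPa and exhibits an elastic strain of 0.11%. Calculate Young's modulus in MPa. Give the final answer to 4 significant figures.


E = sigma / epsilon
epsilon = 0.11% = 1.1e-03
E = 54 / 1.1e-03
E = 49090 MPa


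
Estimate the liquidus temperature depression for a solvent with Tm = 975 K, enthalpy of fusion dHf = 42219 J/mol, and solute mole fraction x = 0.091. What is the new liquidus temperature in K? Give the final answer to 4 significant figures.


dT = R*Tm^2*x / dHf
dT = 8.314 * 975^2 * 0.091 / 42219
dT = 17.0354 K
T_new = 975 - 17.0354 = 958 K


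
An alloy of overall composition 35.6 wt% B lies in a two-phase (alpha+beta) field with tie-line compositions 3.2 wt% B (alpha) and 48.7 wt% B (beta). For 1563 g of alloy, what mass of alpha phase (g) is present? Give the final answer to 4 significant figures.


f_alpha = (C_beta - C0) / (C_beta - C_alpha)
f_alpha = (48.7 - 35.6) / (48.7 - 3.2) = 0.287912
m_alpha = f_alpha * m_total = 0.287912 * 1563 = 450 g


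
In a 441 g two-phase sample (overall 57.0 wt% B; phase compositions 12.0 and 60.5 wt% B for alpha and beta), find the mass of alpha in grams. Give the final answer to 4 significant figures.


f_alpha = (C_beta - C0) / (C_beta - C_alpha)
f_alpha = (60.5 - 57.0) / (60.5 - 12.0) = 0.0721649
m_alpha = f_alpha * m_total = 0.0721649 * 441 = 31.82 g


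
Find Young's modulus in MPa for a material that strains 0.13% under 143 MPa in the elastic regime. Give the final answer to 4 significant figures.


E = sigma / epsilon
epsilon = 0.13% = 1.3e-03
E = 143 / 1.3e-03
E = 110000 MPa


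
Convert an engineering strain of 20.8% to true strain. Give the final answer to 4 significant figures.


epsilon_true = ln(1 + epsilon_eng)
epsilon_true = ln(1 + 0.208)
epsilon_true = 0.189


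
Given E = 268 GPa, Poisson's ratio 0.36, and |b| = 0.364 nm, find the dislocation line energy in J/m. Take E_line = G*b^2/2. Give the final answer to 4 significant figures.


Step 1: G = E / (2*(1+nu))
G = 268 / (2*(1+0.36)) = 98.5294 GPa = 9.85294e+10 Pa
Step 2: E_line = G*b^2/2
b = 0.364 nm = 3.64e-10 m
E_line = 0.5 * 9.85294e+10 * (3.64e-10)^2 = 6.527e-09 J/m


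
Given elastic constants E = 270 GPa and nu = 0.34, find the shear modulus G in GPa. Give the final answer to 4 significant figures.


G = E / (2*(1+nu))
G = 270 / (2*(1+0.34))
G = 100.7 GPa


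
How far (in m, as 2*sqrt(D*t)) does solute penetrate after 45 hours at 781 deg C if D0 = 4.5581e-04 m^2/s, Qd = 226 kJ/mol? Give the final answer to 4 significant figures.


Step 1: D = D0 * exp(-Qd/(R*T))
T = 1054.15 K
D = 4.5581e-04 * exp(-226e3 / (8.314 * 1054.15)) = 2.88241e-15 m^2/s
Step 2: L = 2*sqrt(D*t)
t = 45 h = 162000 s
L = 2*sqrt(2.88241e-15 * 162000) = 4.322e-05 m


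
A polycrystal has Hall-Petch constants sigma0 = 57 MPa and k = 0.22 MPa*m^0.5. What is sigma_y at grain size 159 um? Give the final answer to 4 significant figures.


sigma_y = sigma0 + k / sqrt(d)
d = 159 um = 1.59e-04 m
sigma_y = 57 + 0.22 / sqrt(1.59e-04)
sigma_y = 74.45 MPa


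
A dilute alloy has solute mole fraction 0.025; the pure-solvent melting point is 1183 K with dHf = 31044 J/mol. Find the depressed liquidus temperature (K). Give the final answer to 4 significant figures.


dT = R*Tm^2*x / dHf
dT = 8.314 * 1183^2 * 0.025 / 31044
dT = 9.37005 K
T_new = 1183 - 9.37005 = 1174 K


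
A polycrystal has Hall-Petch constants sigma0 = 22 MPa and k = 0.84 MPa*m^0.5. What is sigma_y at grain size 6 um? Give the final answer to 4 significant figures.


sigma_y = sigma0 + k / sqrt(d)
d = 6 um = 6e-06 m
sigma_y = 22 + 0.84 / sqrt(6e-06)
sigma_y = 364.9 MPa


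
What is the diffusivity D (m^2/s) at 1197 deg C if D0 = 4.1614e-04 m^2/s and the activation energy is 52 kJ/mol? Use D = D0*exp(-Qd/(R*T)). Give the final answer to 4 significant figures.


D = D0 * exp(-Qd / (R*T))
T = 1470.15 K
D = 4.1614e-04 * exp(-52e3 / (8.314 * 1470.15))
D = 5.91e-06 m^2/s


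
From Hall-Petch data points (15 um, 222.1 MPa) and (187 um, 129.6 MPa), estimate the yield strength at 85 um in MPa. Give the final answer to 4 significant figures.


sigma_y = sigma0 + k / sqrt(d)
1/sqrt(d1) = 1/sqrt(1.5e-05) = 258.199;  1/sqrt(d2) = 73.1272
k = (sigma1 - sigma2) / (1/sqrt(d1) - 1/sqrt(d2)) = (222.1 - 129.6) / (258.199 - 73.1272) = 0.499806 MPa*m^0.5
sigma0 = sigma1 - k/sqrt(d1) = 222.1 - 0.499806*258.199 = 93.0505 MPa
sigma_y(d3) = 93.0505 + 0.499806 / sqrt(8.5e-05) = 147.3 MPa


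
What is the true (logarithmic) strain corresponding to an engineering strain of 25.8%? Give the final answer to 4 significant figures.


epsilon_true = ln(1 + epsilon_eng)
epsilon_true = ln(1 + 0.258)
epsilon_true = 0.2295


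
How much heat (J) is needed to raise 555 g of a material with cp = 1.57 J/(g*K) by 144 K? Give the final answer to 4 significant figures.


Q = m * cp * dT
Q = 555 * 1.57 * 144
Q = 125500 J


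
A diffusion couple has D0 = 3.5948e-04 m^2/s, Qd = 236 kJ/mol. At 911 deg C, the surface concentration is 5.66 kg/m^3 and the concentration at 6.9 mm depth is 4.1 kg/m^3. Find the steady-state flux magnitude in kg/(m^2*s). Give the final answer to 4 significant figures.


Step 1: D = D0 * exp(-Qd/(R*T))
T = 911 + 273.15 = 1184.15 K
D = 3.5948e-04 * exp(-236e3 / (8.314 * 1184.15)) = 1.39631e-14 m^2/s
Step 2: J = D * (C1 - C2) / dx
J = 1.39631e-14 * (5.66 - 4.1) / 6.9e-03
J = 3.157e-12 kg/(m^2*s)


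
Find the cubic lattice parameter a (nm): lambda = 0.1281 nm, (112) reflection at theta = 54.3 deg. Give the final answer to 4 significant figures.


d = lambda / (2*sin(theta))
d = 0.1281 / (2*sin(54.3 deg))
d = 0.0788712 nm
a = d * sqrt(h^2+k^2+l^2) = 0.0788712 * sqrt(6)
a = 0.1932 nm


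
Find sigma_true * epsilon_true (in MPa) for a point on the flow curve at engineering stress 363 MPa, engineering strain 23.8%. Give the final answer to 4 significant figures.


sigma_true = sigma_eng * (1 + epsilon_eng)
sigma_true = 363 * (1 + 0.238) = 449.394 MPa
epsilon_true = ln(1 + epsilon_eng)
epsilon_true = ln(1 + 0.238) = 0.213497
sigma_true * epsilon_true = 449.394 * 0.213497 = 95.94 MPa


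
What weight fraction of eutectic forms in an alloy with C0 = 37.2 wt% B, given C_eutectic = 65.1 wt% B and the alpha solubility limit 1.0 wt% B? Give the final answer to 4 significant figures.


f_primary = (C_e - C0) / (C_e - C_alpha_max)
f_primary = (65.1 - 37.2) / (65.1 - 1.0)
f_primary = 0.435257
f_eutectic = 1 - 0.435257 = 0.5647


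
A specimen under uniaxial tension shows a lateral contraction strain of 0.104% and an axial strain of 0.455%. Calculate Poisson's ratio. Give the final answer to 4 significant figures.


nu = -epsilon_lat / epsilon_axial
Lateral strain is contraction (negative), so using magnitudes:
nu = 0.104 / 0.455
nu = 0.2286


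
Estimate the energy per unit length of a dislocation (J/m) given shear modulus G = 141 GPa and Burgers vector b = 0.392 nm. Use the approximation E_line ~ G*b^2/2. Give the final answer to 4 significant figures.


E = G*b^2/2
b = 0.392 nm = 3.92e-10 m
G = 141 GPa = 1.41e+11 Pa
E = 0.5 * 1.41e+11 * (3.92e-10)^2
E = 1.083e-08 J/m


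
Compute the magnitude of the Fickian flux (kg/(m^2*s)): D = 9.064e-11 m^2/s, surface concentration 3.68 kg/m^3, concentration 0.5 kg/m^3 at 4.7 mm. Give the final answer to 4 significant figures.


J = -D * (dC/dx) = D * (C1 - C2) / dx
J = 9.064e-11 * (3.68 - 0.5) / 4.7e-03
J = 6.133e-08 kg/(m^2*s)


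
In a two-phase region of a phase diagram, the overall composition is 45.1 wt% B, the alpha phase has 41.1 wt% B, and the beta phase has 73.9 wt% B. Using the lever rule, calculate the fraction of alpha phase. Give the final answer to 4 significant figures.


f_alpha = (C_beta - C0) / (C_beta - C_alpha)
f_alpha = (73.9 - 45.1) / (73.9 - 41.1)
f_alpha = 0.878


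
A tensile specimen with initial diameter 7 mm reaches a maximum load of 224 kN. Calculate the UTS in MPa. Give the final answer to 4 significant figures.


A0 = pi*(d/2)^2 = pi*(7/2)^2 = 38.4845 mm^2
UTS = F_max / A0 = 224*1000 / 38.4845
UTS = 5821 MPa


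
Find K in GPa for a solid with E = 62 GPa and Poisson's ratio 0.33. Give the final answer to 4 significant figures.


K = E / (3*(1-2*nu))
K = 62 / (3*(1-2*0.33))
K = 60.78 GPa


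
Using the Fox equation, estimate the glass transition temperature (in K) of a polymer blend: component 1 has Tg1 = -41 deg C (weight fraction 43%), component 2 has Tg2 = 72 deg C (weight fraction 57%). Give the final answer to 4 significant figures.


1/Tg = w1/Tg1 + w2/Tg2 (in Kelvin)
Tg1 = 232.15 K, Tg2 = 345.15 K
1/Tg = 0.43/232.15 + 0.57/345.15
Tg = 285.4 K


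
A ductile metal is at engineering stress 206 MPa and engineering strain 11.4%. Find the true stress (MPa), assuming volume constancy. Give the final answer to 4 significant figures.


sigma_true = sigma_eng * (1 + epsilon_eng)
sigma_true = 206 * (1 + 0.114)
sigma_true = 229.5 MPa


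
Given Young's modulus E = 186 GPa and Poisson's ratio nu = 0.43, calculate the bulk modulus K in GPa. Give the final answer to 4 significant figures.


K = E / (3*(1-2*nu))
K = 186 / (3*(1-2*0.43))
K = 442.9 GPa


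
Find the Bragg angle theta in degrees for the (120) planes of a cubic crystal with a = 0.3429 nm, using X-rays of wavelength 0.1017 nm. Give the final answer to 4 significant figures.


d = a / sqrt(h^2+k^2+l^2)
d = 0.3429 / sqrt(5) = 0.15335 nm
lambda = 2*d*sin(theta)  =>  sin(theta) = lambda / (2*d)
sin(theta) = 0.1017 / (2 * 0.15335) = 0.331595
theta = 19.37 deg


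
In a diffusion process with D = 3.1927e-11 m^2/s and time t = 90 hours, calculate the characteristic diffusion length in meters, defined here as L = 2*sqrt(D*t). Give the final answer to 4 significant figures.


t = 90 hr = 324000 s
Diffusion length = 2*sqrt(D*t)
= 2*sqrt(3.1927e-11 * 324000)
= 6.433e-03 m


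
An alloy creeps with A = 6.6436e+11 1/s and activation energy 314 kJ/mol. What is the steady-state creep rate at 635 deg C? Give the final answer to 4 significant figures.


rate = A * exp(-Q / (R*T))
T = 635 + 273.15 = 908.15 K
rate = 6.6436e+11 * exp(-314e3 / (8.314 * 908.15))
rate = 5.771e-07 1/s


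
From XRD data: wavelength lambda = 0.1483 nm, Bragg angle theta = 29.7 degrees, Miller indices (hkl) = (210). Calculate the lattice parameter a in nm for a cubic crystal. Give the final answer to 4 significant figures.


d = lambda / (2*sin(theta))
d = 0.1483 / (2*sin(29.7 deg))
d = 0.149659 nm
a = d * sqrt(h^2+k^2+l^2) = 0.149659 * sqrt(5)
a = 0.3346 nm


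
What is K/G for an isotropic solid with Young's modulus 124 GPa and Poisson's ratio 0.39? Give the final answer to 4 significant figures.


G = E / (2*(1+nu))
G = 124 / (2*(1+0.39)) = 44.6043 GPa
K = E / (3*(1-2*nu))
K = 124 / (3*(1-2*0.39)) = 187.879 GPa
K/G = 187.879 / 44.6043 = 4.212


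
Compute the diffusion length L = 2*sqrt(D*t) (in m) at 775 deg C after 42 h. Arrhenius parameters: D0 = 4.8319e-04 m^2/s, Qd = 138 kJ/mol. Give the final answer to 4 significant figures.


Step 1: D = D0 * exp(-Qd/(R*T))
T = 1048.15 K
D = 4.8319e-04 * exp(-138e3 / (8.314 * 1048.15)) = 6.40661e-11 m^2/s
Step 2: L = 2*sqrt(D*t)
t = 42 h = 151200 s
L = 2*sqrt(6.40661e-11 * 151200) = 6.225e-03 m


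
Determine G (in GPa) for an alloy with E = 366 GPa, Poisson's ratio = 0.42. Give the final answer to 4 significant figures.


G = E / (2*(1+nu))
G = 366 / (2*(1+0.42))
G = 128.9 GPa


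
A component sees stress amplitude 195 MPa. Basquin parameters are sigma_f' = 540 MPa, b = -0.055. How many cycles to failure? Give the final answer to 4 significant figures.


sigma_a = sigma_f' * (2*Nf)^b
2*Nf = (sigma_a / sigma_f')^(1/b)
2*Nf = (195 / 540)^(1/-0.055)
2*Nf = 1.10381e+08
Nf = 5.519e+07 cycles


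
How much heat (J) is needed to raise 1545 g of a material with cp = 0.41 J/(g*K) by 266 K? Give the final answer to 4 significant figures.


Q = m * cp * dT
Q = 1545 * 0.41 * 266
Q = 168500 J


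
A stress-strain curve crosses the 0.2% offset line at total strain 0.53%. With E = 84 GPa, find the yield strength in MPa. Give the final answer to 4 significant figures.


Offset strain = 0.002
Elastic strain at yield = total_strain - offset = 5.3e-03 - 0.002 = 3.3e-03
sigma_y = E * elastic_strain = 84000 * 3.3e-03
sigma_y = 277.2 MPa


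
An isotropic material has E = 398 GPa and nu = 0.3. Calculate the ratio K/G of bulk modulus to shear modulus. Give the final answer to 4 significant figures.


G = E / (2*(1+nu))
G = 398 / (2*(1+0.3)) = 153.077 GPa
K = E / (3*(1-2*nu))
K = 398 / (3*(1-2*0.3)) = 331.667 GPa
K/G = 331.667 / 153.077 = 2.167


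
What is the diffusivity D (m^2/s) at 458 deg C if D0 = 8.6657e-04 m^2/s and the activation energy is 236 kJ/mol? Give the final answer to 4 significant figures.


D = D0 * exp(-Qd / (R*T))
T = 731.15 K
D = 8.6657e-04 * exp(-236e3 / (8.314 * 731.15))
D = 1.194e-20 m^2/s


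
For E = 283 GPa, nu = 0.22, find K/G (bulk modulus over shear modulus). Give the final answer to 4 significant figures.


G = E / (2*(1+nu))
G = 283 / (2*(1+0.22)) = 115.984 GPa
K = E / (3*(1-2*nu))
K = 283 / (3*(1-2*0.22)) = 168.452 GPa
K/G = 168.452 / 115.984 = 1.452


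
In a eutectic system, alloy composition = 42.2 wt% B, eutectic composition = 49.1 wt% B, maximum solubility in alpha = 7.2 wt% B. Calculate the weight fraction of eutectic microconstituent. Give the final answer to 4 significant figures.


f_primary = (C_e - C0) / (C_e - C_alpha_max)
f_primary = (49.1 - 42.2) / (49.1 - 7.2)
f_primary = 0.164678
f_eutectic = 1 - 0.164678 = 0.8353


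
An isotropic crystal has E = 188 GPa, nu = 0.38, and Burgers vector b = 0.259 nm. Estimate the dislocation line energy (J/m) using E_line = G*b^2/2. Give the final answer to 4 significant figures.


Step 1: G = E / (2*(1+nu))
G = 188 / (2*(1+0.38)) = 68.1159 GPa = 6.81159e+10 Pa
Step 2: E_line = G*b^2/2
b = 0.259 nm = 2.59e-10 m
E_line = 0.5 * 6.81159e+10 * (2.59e-10)^2 = 2.285e-09 J/m


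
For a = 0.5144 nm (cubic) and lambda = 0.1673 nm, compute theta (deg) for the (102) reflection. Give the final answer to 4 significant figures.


d = a / sqrt(h^2+k^2+l^2)
d = 0.5144 / sqrt(5) = 0.230047 nm
lambda = 2*d*sin(theta)  =>  sin(theta) = lambda / (2*d)
sin(theta) = 0.1673 / (2 * 0.230047) = 0.363622
theta = 21.32 deg


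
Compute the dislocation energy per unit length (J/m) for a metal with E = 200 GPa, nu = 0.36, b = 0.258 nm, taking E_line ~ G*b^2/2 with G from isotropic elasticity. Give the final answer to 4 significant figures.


Step 1: G = E / (2*(1+nu))
G = 200 / (2*(1+0.36)) = 73.5294 GPa = 7.35294e+10 Pa
Step 2: E_line = G*b^2/2
b = 0.258 nm = 2.58e-10 m
E_line = 0.5 * 7.35294e+10 * (2.58e-10)^2 = 2.447e-09 J/m


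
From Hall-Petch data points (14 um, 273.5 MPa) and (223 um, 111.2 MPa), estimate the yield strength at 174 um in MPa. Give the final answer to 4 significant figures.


sigma_y = sigma0 + k / sqrt(d)
1/sqrt(d1) = 1/sqrt(1.4e-05) = 267.261;  1/sqrt(d2) = 66.965
k = (sigma1 - sigma2) / (1/sqrt(d1) - 1/sqrt(d2)) = (273.5 - 111.2) / (267.261 - 66.965) = 0.8103 MPa*m^0.5
sigma0 = sigma1 - k/sqrt(d1) = 273.5 - 0.8103*267.261 = 56.9383 MPa
sigma_y(d3) = 56.9383 + 0.8103 / sqrt(1.74e-04) = 118.4 MPa


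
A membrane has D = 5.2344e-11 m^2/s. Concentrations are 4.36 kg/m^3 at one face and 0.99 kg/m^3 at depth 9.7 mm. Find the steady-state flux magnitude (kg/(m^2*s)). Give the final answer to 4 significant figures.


J = -D * (dC/dx) = D * (C1 - C2) / dx
J = 5.2344e-11 * (4.36 - 0.99) / 9.7e-03
J = 1.819e-08 kg/(m^2*s)


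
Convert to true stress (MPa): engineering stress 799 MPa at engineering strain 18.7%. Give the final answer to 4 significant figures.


sigma_true = sigma_eng * (1 + epsilon_eng)
sigma_true = 799 * (1 + 0.187)
sigma_true = 948.4 MPa


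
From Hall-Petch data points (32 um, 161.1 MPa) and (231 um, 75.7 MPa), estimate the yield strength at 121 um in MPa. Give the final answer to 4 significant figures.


sigma_y = sigma0 + k / sqrt(d)
1/sqrt(d1) = 1/sqrt(3.2e-05) = 176.777;  1/sqrt(d2) = 65.7952
k = (sigma1 - sigma2) / (1/sqrt(d1) - 1/sqrt(d2)) = (161.1 - 75.7) / (176.777 - 65.7952) = 0.769497 MPa*m^0.5
sigma0 = sigma1 - k/sqrt(d1) = 161.1 - 0.769497*176.777 = 25.0708 MPa
sigma_y(d3) = 25.0708 + 0.769497 / sqrt(1.21e-04) = 95.03 MPa


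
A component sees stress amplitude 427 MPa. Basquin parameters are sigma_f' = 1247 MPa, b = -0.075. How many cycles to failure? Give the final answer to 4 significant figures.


sigma_a = sigma_f' * (2*Nf)^b
2*Nf = (sigma_a / sigma_f')^(1/b)
2*Nf = (427 / 1247)^(1/-0.075)
2*Nf = 1.60638e+06
Nf = 803200 cycles


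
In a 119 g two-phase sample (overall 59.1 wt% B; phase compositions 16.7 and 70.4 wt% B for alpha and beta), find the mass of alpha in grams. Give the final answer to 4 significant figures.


f_alpha = (C_beta - C0) / (C_beta - C_alpha)
f_alpha = (70.4 - 59.1) / (70.4 - 16.7) = 0.210428
m_alpha = f_alpha * m_total = 0.210428 * 119 = 25.04 g


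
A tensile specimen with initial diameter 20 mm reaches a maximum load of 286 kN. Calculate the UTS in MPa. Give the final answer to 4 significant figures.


A0 = pi*(d/2)^2 = pi*(20/2)^2 = 314.159 mm^2
UTS = F_max / A0 = 286*1000 / 314.159
UTS = 910.4 MPa


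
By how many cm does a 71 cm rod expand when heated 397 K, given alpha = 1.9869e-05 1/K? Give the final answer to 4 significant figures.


dL = L0 * alpha * dT
dL = 71 * 1.9869e-05 * 397
dL = 0.56 cm


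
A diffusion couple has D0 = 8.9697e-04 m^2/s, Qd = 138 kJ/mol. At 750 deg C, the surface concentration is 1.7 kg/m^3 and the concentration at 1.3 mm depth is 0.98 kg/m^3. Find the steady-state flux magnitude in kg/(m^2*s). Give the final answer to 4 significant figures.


Step 1: D = D0 * exp(-Qd/(R*T))
T = 750 + 273.15 = 1023.15 K
D = 8.9697e-04 * exp(-138e3 / (8.314 * 1023.15)) = 8.07684e-11 m^2/s
Step 2: J = D * (C1 - C2) / dx
J = 8.07684e-11 * (1.7 - 0.98) / 1.3e-03
J = 4.473e-08 kg/(m^2*s)


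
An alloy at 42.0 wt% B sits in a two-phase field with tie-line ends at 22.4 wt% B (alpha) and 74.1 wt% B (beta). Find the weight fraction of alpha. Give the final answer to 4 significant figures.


f_alpha = (C_beta - C0) / (C_beta - C_alpha)
f_alpha = (74.1 - 42.0) / (74.1 - 22.4)
f_alpha = 0.6209


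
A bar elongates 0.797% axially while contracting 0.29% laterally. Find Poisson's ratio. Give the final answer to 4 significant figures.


nu = -epsilon_lat / epsilon_axial
Lateral strain is contraction (negative), so using magnitudes:
nu = 0.29 / 0.797
nu = 0.3639


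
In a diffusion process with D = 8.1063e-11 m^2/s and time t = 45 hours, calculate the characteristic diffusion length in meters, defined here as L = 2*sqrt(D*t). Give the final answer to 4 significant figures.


t = 45 hr = 162000 s
Diffusion length = 2*sqrt(D*t)
= 2*sqrt(8.1063e-11 * 162000)
= 7.248e-03 m


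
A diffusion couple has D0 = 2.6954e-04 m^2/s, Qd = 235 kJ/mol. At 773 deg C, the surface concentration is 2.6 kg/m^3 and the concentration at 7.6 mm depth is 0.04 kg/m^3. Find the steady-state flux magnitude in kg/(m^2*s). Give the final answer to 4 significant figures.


Step 1: D = D0 * exp(-Qd/(R*T))
T = 773 + 273.15 = 1046.15 K
D = 2.6954e-04 * exp(-235e3 / (8.314 * 1046.15)) = 4.9724e-16 m^2/s
Step 2: J = D * (C1 - C2) / dx
J = 4.9724e-16 * (2.6 - 0.04) / 7.6e-03
J = 1.675e-13 kg/(m^2*s)


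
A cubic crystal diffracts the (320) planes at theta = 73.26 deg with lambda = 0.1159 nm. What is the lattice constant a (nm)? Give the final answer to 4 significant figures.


d = lambda / (2*sin(theta))
d = 0.1159 / (2*sin(73.26 deg))
d = 0.0605145 nm
a = d * sqrt(h^2+k^2+l^2) = 0.0605145 * sqrt(13)
a = 0.2182 nm


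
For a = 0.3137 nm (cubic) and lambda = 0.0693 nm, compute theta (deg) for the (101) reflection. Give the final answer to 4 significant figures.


d = a / sqrt(h^2+k^2+l^2)
d = 0.3137 / sqrt(2) = 0.221819 nm
lambda = 2*d*sin(theta)  =>  sin(theta) = lambda / (2*d)
sin(theta) = 0.0693 / (2 * 0.221819) = 0.156208
theta = 8.987 deg


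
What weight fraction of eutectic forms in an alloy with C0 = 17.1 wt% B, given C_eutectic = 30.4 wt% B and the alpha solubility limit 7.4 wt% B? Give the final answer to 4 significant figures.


f_primary = (C_e - C0) / (C_e - C_alpha_max)
f_primary = (30.4 - 17.1) / (30.4 - 7.4)
f_primary = 0.578261
f_eutectic = 1 - 0.578261 = 0.4217


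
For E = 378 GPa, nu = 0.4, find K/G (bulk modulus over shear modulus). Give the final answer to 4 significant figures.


G = E / (2*(1+nu))
G = 378 / (2*(1+0.4)) = 135 GPa
K = E / (3*(1-2*nu))
K = 378 / (3*(1-2*0.4)) = 630 GPa
K/G = 630 / 135 = 4.667


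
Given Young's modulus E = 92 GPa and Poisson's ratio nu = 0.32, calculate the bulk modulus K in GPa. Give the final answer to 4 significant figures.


K = E / (3*(1-2*nu))
K = 92 / (3*(1-2*0.32))
K = 85.19 GPa


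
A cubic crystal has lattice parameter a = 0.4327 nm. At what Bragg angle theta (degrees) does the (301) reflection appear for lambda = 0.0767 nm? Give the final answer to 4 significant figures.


d = a / sqrt(h^2+k^2+l^2)
d = 0.4327 / sqrt(10) = 0.136832 nm
lambda = 2*d*sin(theta)  =>  sin(theta) = lambda / (2*d)
sin(theta) = 0.0767 / (2 * 0.136832) = 0.280271
theta = 16.28 deg


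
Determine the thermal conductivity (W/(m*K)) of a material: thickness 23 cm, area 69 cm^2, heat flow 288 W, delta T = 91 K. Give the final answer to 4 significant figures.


k = Q*L / (A*dT)
L = 0.23 m, A = 6.9e-03 m^2
k = 288 * 0.23 / (6.9e-03 * 91)
k = 105.5 W/(m*K)


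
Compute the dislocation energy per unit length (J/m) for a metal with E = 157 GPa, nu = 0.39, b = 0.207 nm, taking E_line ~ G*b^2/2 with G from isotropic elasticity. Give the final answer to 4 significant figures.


Step 1: G = E / (2*(1+nu))
G = 157 / (2*(1+0.39)) = 56.4748 GPa = 5.64748e+10 Pa
Step 2: E_line = G*b^2/2
b = 0.207 nm = 2.07e-10 m
E_line = 0.5 * 5.64748e+10 * (2.07e-10)^2 = 1.21e-09 J/m


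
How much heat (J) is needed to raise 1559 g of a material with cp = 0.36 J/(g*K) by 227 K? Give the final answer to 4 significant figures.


Q = m * cp * dT
Q = 1559 * 0.36 * 227
Q = 127400 J


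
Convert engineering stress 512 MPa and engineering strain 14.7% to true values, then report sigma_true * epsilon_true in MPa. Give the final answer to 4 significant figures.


sigma_true = sigma_eng * (1 + epsilon_eng)
sigma_true = 512 * (1 + 0.147) = 587.264 MPa
epsilon_true = ln(1 + epsilon_eng)
epsilon_true = ln(1 + 0.147) = 0.13715
sigma_true * epsilon_true = 587.264 * 0.13715 = 80.54 MPa


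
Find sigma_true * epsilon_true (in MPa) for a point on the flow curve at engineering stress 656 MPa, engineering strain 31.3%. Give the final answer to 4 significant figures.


sigma_true = sigma_eng * (1 + epsilon_eng)
sigma_true = 656 * (1 + 0.313) = 861.328 MPa
epsilon_true = ln(1 + epsilon_eng)
epsilon_true = ln(1 + 0.313) = 0.272315
sigma_true * epsilon_true = 861.328 * 0.272315 = 234.6 MPa


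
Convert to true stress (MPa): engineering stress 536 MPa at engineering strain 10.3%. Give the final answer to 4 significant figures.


sigma_true = sigma_eng * (1 + epsilon_eng)
sigma_true = 536 * (1 + 0.103)
sigma_true = 591.2 MPa


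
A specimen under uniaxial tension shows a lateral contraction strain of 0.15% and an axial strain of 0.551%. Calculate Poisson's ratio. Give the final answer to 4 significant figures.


nu = -epsilon_lat / epsilon_axial
Lateral strain is contraction (negative), so using magnitudes:
nu = 0.15 / 0.551
nu = 0.2722


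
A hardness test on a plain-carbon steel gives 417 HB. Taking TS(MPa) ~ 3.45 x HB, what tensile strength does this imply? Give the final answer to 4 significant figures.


TS (MPa) = 3.45 * HB
TS = 3.45 * 417
TS = 1439 MPa


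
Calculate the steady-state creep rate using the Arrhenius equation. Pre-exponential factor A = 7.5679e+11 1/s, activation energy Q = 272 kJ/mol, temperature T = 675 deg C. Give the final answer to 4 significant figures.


rate = A * exp(-Q / (R*T))
T = 675 + 273.15 = 948.15 K
rate = 7.5679e+11 * exp(-272e3 / (8.314 * 948.15))
rate = 7.828e-04 1/s


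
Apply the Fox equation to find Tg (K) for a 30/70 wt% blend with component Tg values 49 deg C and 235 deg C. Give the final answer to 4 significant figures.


1/Tg = w1/Tg1 + w2/Tg2 (in Kelvin)
Tg1 = 322.15 K, Tg2 = 508.15 K
1/Tg = 0.3/322.15 + 0.7/508.15
Tg = 433.1 K


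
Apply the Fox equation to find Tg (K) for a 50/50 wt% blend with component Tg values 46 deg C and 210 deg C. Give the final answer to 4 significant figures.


1/Tg = w1/Tg1 + w2/Tg2 (in Kelvin)
Tg1 = 319.15 K, Tg2 = 483.15 K
1/Tg = 0.5/319.15 + 0.5/483.15
Tg = 384.4 K


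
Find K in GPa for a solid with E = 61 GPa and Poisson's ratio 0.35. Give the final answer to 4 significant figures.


K = E / (3*(1-2*nu))
K = 61 / (3*(1-2*0.35))
K = 67.78 GPa


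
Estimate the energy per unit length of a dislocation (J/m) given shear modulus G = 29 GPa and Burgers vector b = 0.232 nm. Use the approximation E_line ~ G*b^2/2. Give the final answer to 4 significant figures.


E = G*b^2/2
b = 0.232 nm = 2.32e-10 m
G = 29 GPa = 2.9e+10 Pa
E = 0.5 * 2.9e+10 * (2.32e-10)^2
E = 7.804e-10 J/m


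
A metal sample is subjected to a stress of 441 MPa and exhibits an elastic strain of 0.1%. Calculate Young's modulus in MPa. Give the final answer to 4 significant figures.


E = sigma / epsilon
epsilon = 0.1% = 1e-03
E = 441 / 1e-03
E = 441000 MPa
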